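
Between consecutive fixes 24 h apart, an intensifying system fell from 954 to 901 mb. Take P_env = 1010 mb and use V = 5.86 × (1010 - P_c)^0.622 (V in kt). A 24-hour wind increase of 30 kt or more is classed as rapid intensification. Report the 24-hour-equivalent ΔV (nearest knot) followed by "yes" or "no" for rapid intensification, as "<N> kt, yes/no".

37 kt, yes

V₁: ΔP = 56, V ≈ 5.86 × 56^0.622 ≈ 71.66 kt.
V₂: ΔP = 109, V ≈ 5.86 × 109^0.622 ≈ 108.44 kt.
ΔV over 24 h = 36.78 kt → 24 h equivalent = 36.78 × 24/24 ≈ 36.78 kt.
37 kt ≥ 30 kt ⇒ rapid intensification.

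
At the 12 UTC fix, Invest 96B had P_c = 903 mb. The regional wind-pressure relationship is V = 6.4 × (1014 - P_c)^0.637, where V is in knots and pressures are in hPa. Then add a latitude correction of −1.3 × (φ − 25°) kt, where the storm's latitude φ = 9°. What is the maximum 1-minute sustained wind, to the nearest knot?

ΔP = 1014 − 903 = 111 mb.
111^0.637 ≈ 20.085.
V ≈ 6.4 × 20.085 ≈ 128.5 kt.
Latitude correction: −1.3 × (9 − 25) = 20.8 kt.
Corrected V ≈ 149.3 kt → 149 kt.

149 kt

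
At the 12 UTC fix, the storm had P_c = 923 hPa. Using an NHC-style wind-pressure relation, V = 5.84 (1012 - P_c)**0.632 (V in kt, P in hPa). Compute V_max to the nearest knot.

ΔP = 1012 − 923 = 89 hPa.
89^0.632 ≈ 17.061.
V ≈ 5.84 × 17.061 ≈ 99.6 kt.

100 kt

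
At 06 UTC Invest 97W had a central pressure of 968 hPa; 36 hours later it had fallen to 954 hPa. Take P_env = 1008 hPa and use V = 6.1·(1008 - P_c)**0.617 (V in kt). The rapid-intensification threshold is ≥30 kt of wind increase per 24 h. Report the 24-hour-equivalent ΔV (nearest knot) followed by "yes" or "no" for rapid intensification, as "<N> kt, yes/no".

V₁: ΔP = 40, V ≈ 6.1 × 40^0.617 ≈ 59.40 kt.
V₂: ΔP = 54, V ≈ 6.1 × 54^0.617 ≈ 71.49 kt.
ΔV over 36 h = 12.09 kt → 24 h equivalent = 12.09 × 24/36 ≈ 8.06 kt.
8 kt < 30 kt ⇒ not rapid intensification.

8 kt, no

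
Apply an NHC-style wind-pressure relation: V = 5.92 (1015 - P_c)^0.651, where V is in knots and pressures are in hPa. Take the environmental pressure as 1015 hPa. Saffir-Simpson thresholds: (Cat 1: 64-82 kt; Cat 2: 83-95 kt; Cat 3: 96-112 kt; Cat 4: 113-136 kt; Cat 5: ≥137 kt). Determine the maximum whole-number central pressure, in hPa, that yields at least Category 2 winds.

957 hPa

Category 2 begins at V = 83 kt.
Required ΔP = (83/5.92)^(1/0.651) = 14.020^1.536 ≈ 57.75 hPa.
P_c ≤ 1015 − 57.75 = 957.25, so the highest integer P_c is 957 hPa.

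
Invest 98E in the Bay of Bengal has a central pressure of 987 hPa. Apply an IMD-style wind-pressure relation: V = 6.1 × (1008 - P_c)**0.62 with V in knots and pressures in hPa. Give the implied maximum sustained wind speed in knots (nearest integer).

ΔP = 1008 − 987 = 21 hPa.
21^0.62 ≈ 6.604.
V ≈ 6.1 × 6.604 ≈ 40.3 kt.

40 kt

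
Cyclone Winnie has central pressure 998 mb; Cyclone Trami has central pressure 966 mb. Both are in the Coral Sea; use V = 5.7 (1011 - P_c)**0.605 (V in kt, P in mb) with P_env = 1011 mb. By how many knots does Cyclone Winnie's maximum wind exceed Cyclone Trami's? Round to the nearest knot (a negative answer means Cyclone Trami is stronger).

-30 kt

Cyclone Winnie: ΔP = 13; V ≈ 5.7 × 13^0.605 ≈ 26.90 kt.
Cyclone Trami: ΔP = 45; V ≈ 5.7 × 45^0.605 ≈ 57.03 kt.
Difference ≈ 26.90 − 57.03 = -30.13 → -30 kt.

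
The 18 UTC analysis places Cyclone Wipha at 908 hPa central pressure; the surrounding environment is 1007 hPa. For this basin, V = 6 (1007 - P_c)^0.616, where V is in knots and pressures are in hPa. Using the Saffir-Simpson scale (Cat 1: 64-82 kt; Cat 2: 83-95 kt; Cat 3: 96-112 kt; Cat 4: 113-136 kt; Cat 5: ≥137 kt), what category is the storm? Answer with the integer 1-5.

ΔP = 1007 − 908 = 99 hPa.
V ≈ 6 × 99^0.616 = 6 × 16.96 ≈ 102 kt.
102 kt falls in the Category 3 band.

3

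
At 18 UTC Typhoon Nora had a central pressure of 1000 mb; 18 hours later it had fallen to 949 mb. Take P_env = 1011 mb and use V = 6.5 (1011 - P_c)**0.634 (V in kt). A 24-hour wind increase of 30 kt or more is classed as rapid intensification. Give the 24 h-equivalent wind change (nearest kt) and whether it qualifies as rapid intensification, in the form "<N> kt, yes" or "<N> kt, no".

V₁: ΔP = 11, V ≈ 6.5 × 11^0.634 ≈ 29.73 kt.
V₂: ΔP = 62, V ≈ 6.5 × 62^0.634 ≈ 88.98 kt.
ΔV over 18 h = 59.25 kt → 24 h equivalent = 59.25 × 24/18 ≈ 79.00 kt.
79 kt ≥ 30 kt ⇒ rapid intensification.

79 kt, yes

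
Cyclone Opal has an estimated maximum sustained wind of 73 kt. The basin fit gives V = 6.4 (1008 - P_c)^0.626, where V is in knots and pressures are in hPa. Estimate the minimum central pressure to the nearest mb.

959 mb

ΔP = (V / 6.4)^(1/0.626) = (73/6.4)^1.597.
73/6.4 = 11.406; 11.406^1.597 ≈ 48.83 mb.
P_c = 1008 − 48.83 = 959.17 ≈ 959 mb.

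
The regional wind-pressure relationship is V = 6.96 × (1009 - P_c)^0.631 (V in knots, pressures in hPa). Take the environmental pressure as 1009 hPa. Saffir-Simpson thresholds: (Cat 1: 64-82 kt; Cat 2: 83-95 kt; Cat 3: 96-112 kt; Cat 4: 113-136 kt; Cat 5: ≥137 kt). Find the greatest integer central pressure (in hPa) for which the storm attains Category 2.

Category 2 begins at V = 83 kt.
Required ΔP = (83/6.96)^(1/0.631) = 11.925^1.585 ≈ 50.81 hPa.
P_c ≤ 1009 − 50.81 = 958.19, so the highest integer P_c is 958 hPa.

958 hPa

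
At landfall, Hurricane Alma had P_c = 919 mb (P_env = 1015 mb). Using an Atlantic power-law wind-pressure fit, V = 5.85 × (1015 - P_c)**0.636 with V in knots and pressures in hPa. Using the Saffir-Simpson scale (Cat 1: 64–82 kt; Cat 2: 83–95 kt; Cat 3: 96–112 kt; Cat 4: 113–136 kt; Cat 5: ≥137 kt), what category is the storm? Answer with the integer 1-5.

3

ΔP = 1015 − 919 = 96 mb.
V ≈ 5.85 × 96^0.636 = 5.85 × 18.23 ≈ 107 kt.
107 kt falls in the Category 3 band.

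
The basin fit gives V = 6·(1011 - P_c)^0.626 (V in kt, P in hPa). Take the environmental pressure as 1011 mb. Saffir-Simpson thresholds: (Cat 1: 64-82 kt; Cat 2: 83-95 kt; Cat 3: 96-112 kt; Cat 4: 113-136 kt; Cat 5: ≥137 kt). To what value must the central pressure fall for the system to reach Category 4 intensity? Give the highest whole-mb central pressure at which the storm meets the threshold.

Category 4 begins at V = 113 kt.
Required ΔP = (113/6)^(1/0.626) = 18.833^1.597 ≈ 108.80 mb.
P_c ≤ 1011 − 108.80 = 902.20, so the highest integer P_c is 902 mb.

902 mb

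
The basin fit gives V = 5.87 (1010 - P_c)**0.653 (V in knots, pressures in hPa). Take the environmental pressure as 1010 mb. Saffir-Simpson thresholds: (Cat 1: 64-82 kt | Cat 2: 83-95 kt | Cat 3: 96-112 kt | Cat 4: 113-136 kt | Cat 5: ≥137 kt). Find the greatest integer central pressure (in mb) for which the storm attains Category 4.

917 mb

Category 4 begins at V = 113 kt.
Required ΔP = (113/5.87)^(1/0.653) = 19.250^1.531 ≈ 92.68 mb.
P_c ≤ 1010 − 92.68 = 917.32, so the highest integer P_c is 917 mb.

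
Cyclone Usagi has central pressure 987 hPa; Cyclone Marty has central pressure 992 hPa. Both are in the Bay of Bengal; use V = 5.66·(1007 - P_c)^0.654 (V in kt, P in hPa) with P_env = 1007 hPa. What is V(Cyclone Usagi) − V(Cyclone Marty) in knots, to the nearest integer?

7 kt

Cyclone Usagi: ΔP = 20; V ≈ 5.66 × 20^0.654 ≈ 40.15 kt.
Cyclone Marty: ΔP = 15; V ≈ 5.66 × 15^0.654 ≈ 33.26 kt.
Difference ≈ 40.15 − 33.26 = 6.89 → 7 kt.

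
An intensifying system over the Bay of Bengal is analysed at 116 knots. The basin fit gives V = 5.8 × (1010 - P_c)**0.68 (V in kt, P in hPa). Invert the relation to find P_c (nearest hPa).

928 hPa

ΔP = (V / 5.8)^(1/0.68) = (116/5.8)^1.471.
116/5.8 = 20.000; 20.000^1.471 ≈ 81.90 hPa.
P_c = 1010 − 81.90 = 928.10 ≈ 928 hPa.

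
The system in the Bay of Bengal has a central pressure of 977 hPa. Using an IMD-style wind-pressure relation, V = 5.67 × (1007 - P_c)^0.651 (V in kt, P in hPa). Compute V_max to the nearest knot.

52 kt

ΔP = 1007 − 977 = 30 hPa.
30^0.651 ≈ 9.154.
V ≈ 5.67 × 9.154 ≈ 51.9 kt.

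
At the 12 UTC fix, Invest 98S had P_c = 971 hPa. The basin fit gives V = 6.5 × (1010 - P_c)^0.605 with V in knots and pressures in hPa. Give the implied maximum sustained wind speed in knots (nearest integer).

ΔP = 1010 − 971 = 39 hPa.
39^0.605 ≈ 9.175.
V ≈ 6.5 × 9.175 ≈ 59.6 kt.

60 kt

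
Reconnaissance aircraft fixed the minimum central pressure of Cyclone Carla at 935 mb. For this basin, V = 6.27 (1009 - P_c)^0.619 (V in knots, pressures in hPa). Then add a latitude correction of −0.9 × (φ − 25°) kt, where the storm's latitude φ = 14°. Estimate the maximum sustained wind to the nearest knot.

100 kt

ΔP = 1009 − 935 = 74 mb.
74^0.619 ≈ 14.357.
V ≈ 6.27 × 14.357 ≈ 90.0 kt.
Latitude correction: −0.9 × (14 − 25) = 9.9 kt.
Corrected V ≈ 99.9 kt → 100 kt.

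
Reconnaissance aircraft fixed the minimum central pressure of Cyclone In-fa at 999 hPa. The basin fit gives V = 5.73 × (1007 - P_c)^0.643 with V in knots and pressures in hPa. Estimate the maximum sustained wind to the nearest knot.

ΔP = 1007 − 999 = 8 hPa.
8^0.643 ≈ 3.808.
V ≈ 5.73 × 3.808 ≈ 21.8 kt.

22 kt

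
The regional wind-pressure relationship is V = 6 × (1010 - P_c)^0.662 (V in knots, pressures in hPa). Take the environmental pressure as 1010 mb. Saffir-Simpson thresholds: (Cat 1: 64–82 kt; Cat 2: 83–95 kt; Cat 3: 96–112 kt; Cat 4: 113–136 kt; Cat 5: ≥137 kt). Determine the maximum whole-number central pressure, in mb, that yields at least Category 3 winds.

944 mb

Category 3 begins at V = 96 kt.
Required ΔP = (96/6)^(1/0.662) = 16.000^1.511 ≈ 65.90 mb.
P_c ≤ 1010 − 65.90 = 944.10, so the highest integer P_c is 944 mb.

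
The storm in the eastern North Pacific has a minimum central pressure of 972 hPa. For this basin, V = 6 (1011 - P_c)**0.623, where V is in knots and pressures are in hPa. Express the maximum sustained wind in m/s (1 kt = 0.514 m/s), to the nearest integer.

30 m/s

ΔP = 1011 − 972 = 39 hPa.
V ≈ 6 × 39^0.623 = 6 × 9.800 ≈ 58.801 kt.
58.801 × 0.514 ≈ 30.22 m/s → 30 m/s.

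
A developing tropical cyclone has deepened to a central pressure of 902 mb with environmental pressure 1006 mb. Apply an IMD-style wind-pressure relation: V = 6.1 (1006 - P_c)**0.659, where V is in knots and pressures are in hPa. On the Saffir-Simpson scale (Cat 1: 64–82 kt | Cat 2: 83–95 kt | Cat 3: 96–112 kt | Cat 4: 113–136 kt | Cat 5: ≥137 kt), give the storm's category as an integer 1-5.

4

ΔP = 1006 − 902 = 104 mb.
V ≈ 6.1 × 104^0.659 = 6.1 × 21.34 ≈ 130 kt.
130 kt falls in the Category 4 band.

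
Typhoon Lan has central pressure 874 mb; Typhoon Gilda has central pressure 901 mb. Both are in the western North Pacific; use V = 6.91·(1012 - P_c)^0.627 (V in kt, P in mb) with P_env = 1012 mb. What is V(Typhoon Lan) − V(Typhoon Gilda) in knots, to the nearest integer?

19 kt

Typhoon Lan: ΔP = 138; V ≈ 6.91 × 138^0.627 ≈ 151.77 kt.
Typhoon Gilda: ΔP = 111; V ≈ 6.91 × 111^0.627 ≈ 132.40 kt.
Difference ≈ 151.77 − 132.40 = 19.37 → 19 kt.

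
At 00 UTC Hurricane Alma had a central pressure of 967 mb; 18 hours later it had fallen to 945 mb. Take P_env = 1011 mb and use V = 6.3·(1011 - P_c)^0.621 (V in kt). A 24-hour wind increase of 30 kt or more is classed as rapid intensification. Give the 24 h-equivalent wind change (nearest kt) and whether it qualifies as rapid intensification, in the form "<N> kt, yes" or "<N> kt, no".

25 kt, no

V₁: ΔP = 44, V ≈ 6.3 × 44^0.621 ≈ 66.06 kt.
V₂: ΔP = 66, V ≈ 6.3 × 66^0.621 ≈ 84.97 kt.
ΔV over 18 h = 18.91 kt → 24 h equivalent = 18.91 × 24/18 ≈ 25.21 kt.
25 kt < 30 kt ⇒ not rapid intensification.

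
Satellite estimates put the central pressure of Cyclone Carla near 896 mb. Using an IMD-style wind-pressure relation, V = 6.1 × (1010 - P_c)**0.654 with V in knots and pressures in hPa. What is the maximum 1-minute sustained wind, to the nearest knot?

ΔP = 1010 − 896 = 114 mb.
114^0.654 ≈ 22.142.
V ≈ 6.1 × 22.142 ≈ 135.1 kt.

135 kt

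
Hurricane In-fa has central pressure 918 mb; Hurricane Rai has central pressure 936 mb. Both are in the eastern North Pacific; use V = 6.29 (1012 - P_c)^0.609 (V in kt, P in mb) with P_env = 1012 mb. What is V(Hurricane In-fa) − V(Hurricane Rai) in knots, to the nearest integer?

Hurricane In-fa: ΔP = 94; V ≈ 6.29 × 94^0.609 ≈ 100.07 kt.
Hurricane Rai: ΔP = 76; V ≈ 6.29 × 76^0.609 ≈ 87.92 kt.
Difference ≈ 100.07 − 87.92 = 12.15 → 12 kt.

12 kt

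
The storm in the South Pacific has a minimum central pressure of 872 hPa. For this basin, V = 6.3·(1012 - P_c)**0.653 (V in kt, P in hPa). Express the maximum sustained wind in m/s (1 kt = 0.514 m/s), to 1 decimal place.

ΔP = 1012 − 872 = 140 hPa.
V ≈ 6.3 × 140^0.653 = 6.3 × 25.201 ≈ 158.768 kt.
158.768 × 0.514 ≈ 81.61 m/s → 81.6 m/s.

81.6 m/s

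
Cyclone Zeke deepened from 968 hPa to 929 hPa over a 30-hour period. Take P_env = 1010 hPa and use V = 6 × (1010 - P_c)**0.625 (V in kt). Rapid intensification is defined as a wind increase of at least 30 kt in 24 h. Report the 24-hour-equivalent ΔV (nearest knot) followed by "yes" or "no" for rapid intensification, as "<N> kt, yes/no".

25 kt, no

V₁: ΔP = 42, V ≈ 6 × 42^0.625 ≈ 62.04 kt.
V₂: ΔP = 81, V ≈ 6 × 81^0.625 ≈ 93.53 kt.
ΔV over 30 h = 31.49 kt → 24 h equivalent = 31.49 × 24/30 ≈ 25.19 kt.
25 kt < 30 kt ⇒ not rapid intensification.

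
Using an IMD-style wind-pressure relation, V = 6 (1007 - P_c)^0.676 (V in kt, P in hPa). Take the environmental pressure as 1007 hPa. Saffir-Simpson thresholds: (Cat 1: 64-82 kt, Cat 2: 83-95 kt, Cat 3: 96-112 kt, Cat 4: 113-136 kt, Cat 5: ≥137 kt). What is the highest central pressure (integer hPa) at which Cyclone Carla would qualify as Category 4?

930 hPa

Category 4 begins at V = 113 kt.
Required ΔP = (113/6)^(1/0.676) = 18.833^1.479 ≈ 76.91 hPa.
P_c ≤ 1007 − 76.91 = 930.09, so the highest integer P_c is 930 hPa.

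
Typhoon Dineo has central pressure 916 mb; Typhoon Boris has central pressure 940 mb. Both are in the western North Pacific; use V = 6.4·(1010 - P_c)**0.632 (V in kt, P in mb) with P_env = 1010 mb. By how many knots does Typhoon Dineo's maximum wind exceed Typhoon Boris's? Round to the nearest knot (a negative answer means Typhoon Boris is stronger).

19 kt

Typhoon Dineo: ΔP = 94; V ≈ 6.4 × 94^0.632 ≈ 113.03 kt.
Typhoon Boris: ΔP = 70; V ≈ 6.4 × 70^0.632 ≈ 93.82 kt.
Difference ≈ 113.03 − 93.82 = 19.21 → 19 kt.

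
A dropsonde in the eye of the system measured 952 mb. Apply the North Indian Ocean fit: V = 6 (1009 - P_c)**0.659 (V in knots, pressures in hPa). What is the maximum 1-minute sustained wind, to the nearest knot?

ΔP = 1009 − 952 = 57 mb.
57^0.659 ≈ 14.359.
V ≈ 6 × 14.359 ≈ 86.2 kt.

86 kt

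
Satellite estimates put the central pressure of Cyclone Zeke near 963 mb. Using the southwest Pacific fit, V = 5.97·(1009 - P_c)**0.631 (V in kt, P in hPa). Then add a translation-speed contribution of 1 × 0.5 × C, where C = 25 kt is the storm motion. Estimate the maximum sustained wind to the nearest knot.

79 kt

ΔP = 1009 − 963 = 46 mb.
46^0.631 ≈ 11.200.
V ≈ 5.97 × 11.200 ≈ 66.9 kt.
Translation term: 1 × 0.5 × 25 = 12.5 kt.
Corrected V ≈ 79.4 kt → 79 kt.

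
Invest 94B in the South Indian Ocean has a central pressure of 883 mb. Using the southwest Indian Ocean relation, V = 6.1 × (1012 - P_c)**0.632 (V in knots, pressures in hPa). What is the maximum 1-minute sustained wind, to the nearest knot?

ΔP = 1012 − 883 = 129 mb.
129^0.632 ≈ 21.572.
V ≈ 6.1 × 21.572 ≈ 131.6 kt.

132 kt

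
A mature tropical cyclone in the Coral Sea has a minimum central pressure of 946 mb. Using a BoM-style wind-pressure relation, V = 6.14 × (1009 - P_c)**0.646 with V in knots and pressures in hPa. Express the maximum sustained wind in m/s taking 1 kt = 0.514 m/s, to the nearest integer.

ΔP = 1009 − 946 = 63 mb.
V ≈ 6.14 × 63^0.646 = 6.14 × 14.534 ≈ 89.236 kt.
89.236 × 0.514 ≈ 45.87 m/s → 46 m/s.

46 m/s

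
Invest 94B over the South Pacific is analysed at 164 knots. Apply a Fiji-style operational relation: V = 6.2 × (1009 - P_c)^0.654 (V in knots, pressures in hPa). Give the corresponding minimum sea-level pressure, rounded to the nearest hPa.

859 hPa

ΔP = (V / 6.2)^(1/0.654) = (164/6.2)^1.529.
164/6.2 = 26.452; 26.452^1.529 ≈ 149.62 hPa.
P_c = 1009 − 149.62 = 859.38 ≈ 859 hPa.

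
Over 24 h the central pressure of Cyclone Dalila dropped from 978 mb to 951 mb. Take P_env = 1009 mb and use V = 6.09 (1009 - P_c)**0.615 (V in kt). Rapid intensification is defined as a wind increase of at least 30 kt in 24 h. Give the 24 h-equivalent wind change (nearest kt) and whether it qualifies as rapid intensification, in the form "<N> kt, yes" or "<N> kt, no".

V₁: ΔP = 31, V ≈ 6.09 × 31^0.615 ≈ 50.33 kt.
V₂: ΔP = 58, V ≈ 6.09 × 58^0.615 ≈ 73.98 kt.
ΔV over 24 h = 23.65 kt → 24 h equivalent = 23.65 × 24/24 ≈ 23.65 kt.
24 kt < 30 kt ⇒ not rapid intensification.

24 kt, no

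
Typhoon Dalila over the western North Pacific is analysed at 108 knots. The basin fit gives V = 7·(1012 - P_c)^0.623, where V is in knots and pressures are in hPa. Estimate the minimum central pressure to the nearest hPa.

931 hPa

ΔP = (V / 7)^(1/0.623) = (108/7)^1.605.
108/7 = 15.429; 15.429^1.605 ≈ 80.80 hPa.
P_c = 1012 − 80.80 = 931.20 ≈ 931 hPa.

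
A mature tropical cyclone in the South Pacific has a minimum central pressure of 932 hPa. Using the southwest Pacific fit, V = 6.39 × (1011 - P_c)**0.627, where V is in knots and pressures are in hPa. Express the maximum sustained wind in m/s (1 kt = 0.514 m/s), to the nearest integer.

ΔP = 1011 − 932 = 79 hPa.
V ≈ 6.39 × 79^0.627 = 6.39 × 15.481 ≈ 98.927 kt.
98.927 × 0.514 ≈ 50.85 m/s → 51 m/s.

51 m/s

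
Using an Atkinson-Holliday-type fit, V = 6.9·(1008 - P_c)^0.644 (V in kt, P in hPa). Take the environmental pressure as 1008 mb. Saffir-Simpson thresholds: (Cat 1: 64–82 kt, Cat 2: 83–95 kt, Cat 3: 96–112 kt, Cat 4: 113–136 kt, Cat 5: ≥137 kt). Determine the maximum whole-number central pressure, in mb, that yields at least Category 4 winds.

Category 4 begins at V = 113 kt.
Required ΔP = (113/6.9)^(1/0.644) = 16.377^1.553 ≈ 76.82 mb.
P_c ≤ 1008 − 76.82 = 931.18, so the highest integer P_c is 931 mb.

931 mb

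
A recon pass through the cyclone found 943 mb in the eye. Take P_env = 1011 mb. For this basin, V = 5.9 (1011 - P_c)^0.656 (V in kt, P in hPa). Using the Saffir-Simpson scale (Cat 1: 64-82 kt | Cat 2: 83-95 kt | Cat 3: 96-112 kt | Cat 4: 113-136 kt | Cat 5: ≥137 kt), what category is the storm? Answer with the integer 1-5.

2

ΔP = 1011 − 943 = 68 mb.
V ≈ 5.9 × 68^0.656 = 5.9 × 15.93 ≈ 94 kt.
94 kt falls in the Category 2 band.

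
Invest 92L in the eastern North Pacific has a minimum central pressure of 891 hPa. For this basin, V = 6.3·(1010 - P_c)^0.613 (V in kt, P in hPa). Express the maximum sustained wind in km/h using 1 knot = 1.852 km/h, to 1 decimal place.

218.4 km/h

ΔP = 1010 − 891 = 119 hPa.
V ≈ 6.3 × 119^0.613 = 6.3 × 18.720 ≈ 117.937 kt.
117.937 × 1.852 ≈ 218.42 km/h → 218.4 km/h.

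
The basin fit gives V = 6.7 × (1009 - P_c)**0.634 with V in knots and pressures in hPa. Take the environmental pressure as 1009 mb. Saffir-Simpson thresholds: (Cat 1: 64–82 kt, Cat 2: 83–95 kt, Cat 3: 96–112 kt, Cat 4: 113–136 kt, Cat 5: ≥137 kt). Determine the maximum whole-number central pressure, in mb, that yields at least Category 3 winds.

942 mb

Category 3 begins at V = 96 kt.
Required ΔP = (96/6.7)^(1/0.634) = 14.328^1.577 ≈ 66.63 mb.
P_c ≤ 1009 − 66.63 = 942.37, so the highest integer P_c is 942 mb.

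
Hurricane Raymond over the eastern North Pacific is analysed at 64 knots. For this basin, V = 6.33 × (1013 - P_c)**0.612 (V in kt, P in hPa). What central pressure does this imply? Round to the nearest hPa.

969 hPa

ΔP = (V / 6.33)^(1/0.612) = (64/6.33)^1.634.
64/6.33 = 10.111; 10.111^1.634 ≈ 43.83 hPa.
P_c = 1013 − 43.83 = 969.17 ≈ 969 hPa.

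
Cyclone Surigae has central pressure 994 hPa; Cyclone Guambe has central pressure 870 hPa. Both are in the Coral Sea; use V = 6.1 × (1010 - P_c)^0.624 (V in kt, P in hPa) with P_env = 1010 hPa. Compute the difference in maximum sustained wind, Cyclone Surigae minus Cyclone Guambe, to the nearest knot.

Cyclone Surigae: ΔP = 16; V ≈ 6.1 × 16^0.624 ≈ 34.41 kt.
Cyclone Guambe: ΔP = 140; V ≈ 6.1 × 140^0.624 ≈ 133.20 kt.
Difference ≈ 34.41 − 133.20 = -98.79 → -99 kt.

-99 kt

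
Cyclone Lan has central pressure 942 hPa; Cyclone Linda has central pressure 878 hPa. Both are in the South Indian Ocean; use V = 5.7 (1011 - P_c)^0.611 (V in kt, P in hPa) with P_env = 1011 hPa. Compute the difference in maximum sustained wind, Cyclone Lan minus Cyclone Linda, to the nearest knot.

Cyclone Lan: ΔP = 69; V ≈ 5.7 × 69^0.611 ≈ 75.76 kt.
Cyclone Linda: ΔP = 133; V ≈ 5.7 × 133^0.611 ≈ 113.12 kt.
Difference ≈ 75.76 − 113.12 = -37.36 → -37 kt.

-37 kt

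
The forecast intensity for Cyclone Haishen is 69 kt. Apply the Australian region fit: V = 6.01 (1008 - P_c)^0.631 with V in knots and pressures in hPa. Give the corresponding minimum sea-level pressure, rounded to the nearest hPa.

960 hPa

ΔP = (V / 6.01)^(1/0.631) = (69/6.01)^1.585.
69/6.01 = 11.481; 11.481^1.585 ≈ 47.84 hPa.
P_c = 1008 − 47.84 = 960.16 ≈ 960 hPa.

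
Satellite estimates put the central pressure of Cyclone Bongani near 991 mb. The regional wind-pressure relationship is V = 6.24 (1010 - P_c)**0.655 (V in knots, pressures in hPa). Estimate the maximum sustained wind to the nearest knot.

43 kt

ΔP = 1010 − 991 = 19 mb.
19^0.655 ≈ 6.880.
V ≈ 6.24 × 6.880 ≈ 42.9 kt.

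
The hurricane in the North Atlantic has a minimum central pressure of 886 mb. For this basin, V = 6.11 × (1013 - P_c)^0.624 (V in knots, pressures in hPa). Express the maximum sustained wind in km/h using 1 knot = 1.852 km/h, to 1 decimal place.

232.5 km/h

ΔP = 1013 − 886 = 127 mb.
V ≈ 6.11 × 127^0.624 = 6.11 × 20.548 ≈ 125.549 kt.
125.549 × 1.852 ≈ 232.52 km/h → 232.5 km/h.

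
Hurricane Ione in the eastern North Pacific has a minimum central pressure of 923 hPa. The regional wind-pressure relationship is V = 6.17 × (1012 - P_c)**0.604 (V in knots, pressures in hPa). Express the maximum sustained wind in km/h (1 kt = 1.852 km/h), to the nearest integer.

172 km/h

ΔP = 1012 − 923 = 89 hPa.
V ≈ 6.17 × 89^0.604 = 6.17 × 15.046 ≈ 92.836 kt.
92.836 × 1.852 ≈ 171.93 km/h → 172 km/h.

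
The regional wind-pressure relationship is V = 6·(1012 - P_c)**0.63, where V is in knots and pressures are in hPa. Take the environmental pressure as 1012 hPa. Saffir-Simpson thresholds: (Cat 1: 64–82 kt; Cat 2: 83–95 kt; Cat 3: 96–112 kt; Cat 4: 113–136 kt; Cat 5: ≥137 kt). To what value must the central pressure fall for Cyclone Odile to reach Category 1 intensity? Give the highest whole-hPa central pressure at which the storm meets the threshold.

Category 1 begins at V = 64 kt.
Required ΔP = (64/6)^(1/0.63) = 10.667^1.587 ≈ 42.83 hPa.
P_c ≤ 1012 − 42.83 = 969.17, so the highest integer P_c is 969 hPa.

969 hPa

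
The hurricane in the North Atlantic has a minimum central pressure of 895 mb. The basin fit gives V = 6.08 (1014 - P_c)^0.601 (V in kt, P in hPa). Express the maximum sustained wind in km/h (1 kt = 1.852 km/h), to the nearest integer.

199 km/h

ΔP = 1014 − 895 = 119 mb.
V ≈ 6.08 × 119^0.601 = 6.08 × 17.677 ≈ 107.475 kt.
107.475 × 1.852 ≈ 199.04 km/h → 199 km/h.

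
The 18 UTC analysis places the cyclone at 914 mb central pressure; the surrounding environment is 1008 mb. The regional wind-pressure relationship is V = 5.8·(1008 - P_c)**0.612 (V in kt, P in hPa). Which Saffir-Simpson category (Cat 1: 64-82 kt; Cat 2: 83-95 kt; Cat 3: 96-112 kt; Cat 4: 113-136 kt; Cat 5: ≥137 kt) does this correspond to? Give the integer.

ΔP = 1008 − 914 = 94 mb.
V ≈ 5.8 × 94^0.612 = 5.8 × 16.13 ≈ 94 kt.
94 kt falls in the Category 2 band.

2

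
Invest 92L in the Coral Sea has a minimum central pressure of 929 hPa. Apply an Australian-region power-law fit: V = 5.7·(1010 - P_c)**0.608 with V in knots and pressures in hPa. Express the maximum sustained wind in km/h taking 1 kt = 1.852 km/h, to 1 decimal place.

152.7 km/h

ΔP = 1010 − 929 = 81 hPa.
V ≈ 5.7 × 81^0.608 = 5.7 × 14.466 ≈ 82.458 kt.
82.458 × 1.852 ≈ 152.71 km/h → 152.7 km/h.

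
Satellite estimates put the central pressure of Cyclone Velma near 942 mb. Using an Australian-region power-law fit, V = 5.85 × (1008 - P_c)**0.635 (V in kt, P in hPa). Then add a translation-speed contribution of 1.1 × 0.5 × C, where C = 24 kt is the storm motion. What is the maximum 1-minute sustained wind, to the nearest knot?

ΔP = 1008 − 942 = 66 mb.
66^0.635 ≈ 14.302.
V ≈ 5.85 × 14.302 ≈ 83.7 kt.
Translation term: 1.1 × 0.5 × 24 = 13.2 kt.
Corrected V ≈ 96.9 kt → 97 kt.

97 kt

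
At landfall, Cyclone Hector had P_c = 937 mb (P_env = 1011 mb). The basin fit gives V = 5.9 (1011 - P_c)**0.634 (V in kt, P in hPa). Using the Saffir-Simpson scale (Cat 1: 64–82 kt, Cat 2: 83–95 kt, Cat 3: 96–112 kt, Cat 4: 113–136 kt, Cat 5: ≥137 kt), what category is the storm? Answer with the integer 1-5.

ΔP = 1011 − 937 = 74 mb.
V ≈ 5.9 × 74^0.634 = 5.9 × 15.31 ≈ 90 kt.
90 kt falls in the Category 2 band.

2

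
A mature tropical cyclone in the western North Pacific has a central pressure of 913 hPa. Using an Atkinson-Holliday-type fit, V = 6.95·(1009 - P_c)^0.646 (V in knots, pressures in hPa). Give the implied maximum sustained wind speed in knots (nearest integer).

133 kt

ΔP = 1009 − 913 = 96 hPa.
96^0.646 ≈ 19.079.
V ≈ 6.95 × 19.079 ≈ 132.6 kt.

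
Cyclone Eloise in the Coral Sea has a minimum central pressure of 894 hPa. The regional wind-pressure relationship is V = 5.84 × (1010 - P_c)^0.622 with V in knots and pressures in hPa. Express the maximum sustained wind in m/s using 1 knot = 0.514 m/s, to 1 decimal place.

ΔP = 1010 − 894 = 116 hPa.
V ≈ 5.84 × 116^0.622 = 5.84 × 19.235 ≈ 112.333 kt.
112.333 × 0.514 ≈ 57.74 m/s → 57.7 m/s.

57.7 m/s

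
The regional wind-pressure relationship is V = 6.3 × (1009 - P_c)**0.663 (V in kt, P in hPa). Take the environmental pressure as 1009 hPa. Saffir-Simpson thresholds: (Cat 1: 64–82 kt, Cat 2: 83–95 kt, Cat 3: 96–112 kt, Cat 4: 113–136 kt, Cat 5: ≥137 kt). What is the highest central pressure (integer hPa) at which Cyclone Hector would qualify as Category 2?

Category 2 begins at V = 83 kt.
Required ΔP = (83/6.3)^(1/0.663) = 13.175^1.508 ≈ 48.85 hPa.
P_c ≤ 1009 − 48.85 = 960.15, so the highest integer P_c is 960 hPa.

960 hPa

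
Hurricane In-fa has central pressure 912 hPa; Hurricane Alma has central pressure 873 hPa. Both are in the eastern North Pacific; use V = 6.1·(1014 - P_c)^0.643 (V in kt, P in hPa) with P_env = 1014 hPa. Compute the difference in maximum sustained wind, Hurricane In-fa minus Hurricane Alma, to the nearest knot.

-28 kt

Hurricane In-fa: ΔP = 102; V ≈ 6.1 × 102^0.643 ≈ 119.36 kt.
Hurricane Alma: ΔP = 141; V ≈ 6.1 × 141^0.643 ≈ 146.99 kt.
Difference ≈ 119.36 − 146.99 = -27.63 → -28 kt.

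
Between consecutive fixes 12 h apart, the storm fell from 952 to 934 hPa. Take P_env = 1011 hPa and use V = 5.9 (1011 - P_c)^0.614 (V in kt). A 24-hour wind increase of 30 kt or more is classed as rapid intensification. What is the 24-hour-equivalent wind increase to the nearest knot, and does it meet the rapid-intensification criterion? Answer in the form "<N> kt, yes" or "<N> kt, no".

26 kt, no

V₁: ΔP = 59, V ≈ 5.9 × 59^0.614 ≈ 72.14 kt.
V₂: ΔP = 77, V ≈ 5.9 × 77^0.614 ≈ 84.95 kt.
ΔV over 12 h = 12.81 kt → 24 h equivalent = 12.81 × 24/12 ≈ 25.62 kt.
26 kt < 30 kt ⇒ not rapid intensification.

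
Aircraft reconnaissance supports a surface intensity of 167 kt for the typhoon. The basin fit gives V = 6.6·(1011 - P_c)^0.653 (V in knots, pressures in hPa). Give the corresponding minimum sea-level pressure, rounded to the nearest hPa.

870 hPa

ΔP = (V / 6.6)^(1/0.653) = (167/6.6)^1.531.
167/6.6 = 25.303; 25.303^1.531 ≈ 140.87 hPa.
P_c = 1011 − 140.87 = 870.13 ≈ 870 hPa.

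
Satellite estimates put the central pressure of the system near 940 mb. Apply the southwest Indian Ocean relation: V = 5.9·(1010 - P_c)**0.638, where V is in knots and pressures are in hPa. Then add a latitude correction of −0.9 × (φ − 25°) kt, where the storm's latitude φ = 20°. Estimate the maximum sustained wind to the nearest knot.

93 kt

ΔP = 1010 − 940 = 70 mb.
70^0.638 ≈ 15.037.
V ≈ 5.9 × 15.037 ≈ 88.7 kt.
Latitude correction: −0.9 × (20 − 25) = 4.5 kt.
Corrected V ≈ 93.2 kt → 93 kt.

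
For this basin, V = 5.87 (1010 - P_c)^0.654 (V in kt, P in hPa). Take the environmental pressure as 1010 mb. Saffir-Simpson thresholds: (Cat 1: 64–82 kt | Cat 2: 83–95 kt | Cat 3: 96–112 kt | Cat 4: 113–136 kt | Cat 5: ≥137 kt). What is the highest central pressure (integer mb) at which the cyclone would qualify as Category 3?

938 mb

Category 3 begins at V = 96 kt.
Required ΔP = (96/5.87)^(1/0.654) = 16.354^1.529 ≈ 71.73 mb.
P_c ≤ 1010 − 71.73 = 938.27, so the highest integer P_c is 938 mb.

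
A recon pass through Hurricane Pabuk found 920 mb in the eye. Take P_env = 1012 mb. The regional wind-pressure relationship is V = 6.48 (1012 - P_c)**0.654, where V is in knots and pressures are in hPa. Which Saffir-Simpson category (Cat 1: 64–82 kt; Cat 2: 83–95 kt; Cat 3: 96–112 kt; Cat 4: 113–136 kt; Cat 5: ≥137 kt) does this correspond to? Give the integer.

ΔP = 1012 − 920 = 92 mb.
V ≈ 6.48 × 92^0.654 = 6.48 × 19.24 ≈ 125 kt.
125 kt falls in the Category 4 band.

4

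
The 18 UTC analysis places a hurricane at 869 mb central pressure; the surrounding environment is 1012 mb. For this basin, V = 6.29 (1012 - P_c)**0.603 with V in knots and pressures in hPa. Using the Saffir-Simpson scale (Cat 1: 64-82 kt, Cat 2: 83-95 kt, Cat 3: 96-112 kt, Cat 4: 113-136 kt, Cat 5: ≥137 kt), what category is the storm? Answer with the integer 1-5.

ΔP = 1012 − 869 = 143 mb.
V ≈ 6.29 × 143^0.603 = 6.29 × 19.94 ≈ 125 kt.
125 kt falls in the Category 4 band.

4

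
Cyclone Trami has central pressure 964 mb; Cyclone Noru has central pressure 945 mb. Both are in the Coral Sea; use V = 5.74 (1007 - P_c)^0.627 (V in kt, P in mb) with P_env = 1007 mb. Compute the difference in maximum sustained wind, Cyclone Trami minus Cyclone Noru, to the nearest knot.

-16 kt

Cyclone Trami: ΔP = 43; V ≈ 5.74 × 43^0.627 ≈ 60.69 kt.
Cyclone Noru: ΔP = 62; V ≈ 5.74 × 62^0.627 ≈ 76.34 kt.
Difference ≈ 60.69 − 76.34 = -15.65 → -16 kt.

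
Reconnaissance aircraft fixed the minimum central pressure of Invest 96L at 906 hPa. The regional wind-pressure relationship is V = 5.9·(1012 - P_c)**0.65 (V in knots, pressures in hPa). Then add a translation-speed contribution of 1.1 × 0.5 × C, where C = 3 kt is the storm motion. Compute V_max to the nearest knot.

124 kt

ΔP = 1012 − 906 = 106 hPa.
106^0.65 ≈ 20.723.
V ≈ 5.9 × 20.723 ≈ 122.3 kt.
Translation term: 1.1 × 0.5 × 3 = 1.65 kt.
Corrected V ≈ 123.95 kt → 124 kt.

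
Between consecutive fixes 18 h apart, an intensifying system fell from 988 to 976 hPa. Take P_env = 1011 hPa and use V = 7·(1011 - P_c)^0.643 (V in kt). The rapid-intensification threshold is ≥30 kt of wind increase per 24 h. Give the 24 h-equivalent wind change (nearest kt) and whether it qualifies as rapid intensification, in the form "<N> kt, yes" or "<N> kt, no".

22 kt, no

V₁: ΔP = 23, V ≈ 7 × 23^0.643 ≈ 52.56 kt.
V₂: ΔP = 35, V ≈ 7 × 35^0.643 ≈ 68.85 kt.
ΔV over 18 h = 16.29 kt → 24 h equivalent = 16.29 × 24/18 ≈ 21.72 kt.
22 kt < 30 kt ⇒ not rapid intensification.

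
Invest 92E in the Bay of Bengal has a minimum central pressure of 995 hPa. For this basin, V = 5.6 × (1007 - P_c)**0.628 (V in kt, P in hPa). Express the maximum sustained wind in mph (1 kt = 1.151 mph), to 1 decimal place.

ΔP = 1007 − 995 = 12 hPa.
V ≈ 5.6 × 12^0.628 = 5.6 × 4.761 ≈ 26.663 kt.
26.663 × 1.151 ≈ 30.69 mph → 30.7 mph.

30.7 mph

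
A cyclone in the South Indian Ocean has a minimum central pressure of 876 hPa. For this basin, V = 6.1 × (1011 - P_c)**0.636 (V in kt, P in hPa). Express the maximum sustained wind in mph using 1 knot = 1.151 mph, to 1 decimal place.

ΔP = 1011 − 876 = 135 hPa.
V ≈ 6.1 × 135^0.636 = 6.1 × 22.641 ≈ 138.109 kt.
138.109 × 1.151 ≈ 158.96 mph → 159.0 mph.

159.0 mph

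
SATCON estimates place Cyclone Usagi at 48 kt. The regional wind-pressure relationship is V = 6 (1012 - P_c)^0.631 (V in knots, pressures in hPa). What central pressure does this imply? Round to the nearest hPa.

ΔP = (V / 6)^(1/0.631) = (48/6)^1.585.
48/6 = 8.000; 8.000^1.585 ≈ 26.99 hPa.
P_c = 1012 − 26.99 = 985.01 ≈ 985 hPa.

985 hPa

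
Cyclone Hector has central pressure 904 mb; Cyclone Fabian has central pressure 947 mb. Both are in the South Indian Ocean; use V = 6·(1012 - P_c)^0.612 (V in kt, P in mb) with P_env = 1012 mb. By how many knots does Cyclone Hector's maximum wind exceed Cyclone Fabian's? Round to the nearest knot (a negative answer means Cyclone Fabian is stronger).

Cyclone Hector: ΔP = 108; V ≈ 6 × 108^0.612 ≈ 105.34 kt.
Cyclone Fabian: ΔP = 65; V ≈ 6 × 65^0.612 ≈ 77.21 kt.
Difference ≈ 105.34 − 77.21 = 28.13 → 28 kt.

28 kt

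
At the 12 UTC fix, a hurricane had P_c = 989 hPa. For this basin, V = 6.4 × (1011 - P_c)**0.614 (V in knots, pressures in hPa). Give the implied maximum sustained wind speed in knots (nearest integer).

ΔP = 1011 − 989 = 22 hPa.
22^0.614 ≈ 6.672.
V ≈ 6.4 × 6.672 ≈ 42.7 kt.

43 kt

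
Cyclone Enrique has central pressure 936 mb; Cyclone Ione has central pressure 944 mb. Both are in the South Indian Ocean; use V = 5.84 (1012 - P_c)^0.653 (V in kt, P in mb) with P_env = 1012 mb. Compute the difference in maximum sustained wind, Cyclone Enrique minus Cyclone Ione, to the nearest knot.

Cyclone Enrique: ΔP = 76; V ≈ 5.84 × 76^0.653 ≈ 98.76 kt.
Cyclone Ione: ΔP = 68; V ≈ 5.84 × 68^0.653 ≈ 91.84 kt.
Difference ≈ 98.76 − 91.84 = 6.92 → 7 kt.

7 kt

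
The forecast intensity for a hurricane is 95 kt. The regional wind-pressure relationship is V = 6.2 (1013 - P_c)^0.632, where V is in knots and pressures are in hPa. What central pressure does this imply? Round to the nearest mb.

938 mb

ΔP = (V / 6.2)^(1/0.632) = (95/6.2)^1.582.
95/6.2 = 15.323; 15.323^1.582 ≈ 75.08 mb.
P_c = 1013 − 75.08 = 937.92 ≈ 938 mb.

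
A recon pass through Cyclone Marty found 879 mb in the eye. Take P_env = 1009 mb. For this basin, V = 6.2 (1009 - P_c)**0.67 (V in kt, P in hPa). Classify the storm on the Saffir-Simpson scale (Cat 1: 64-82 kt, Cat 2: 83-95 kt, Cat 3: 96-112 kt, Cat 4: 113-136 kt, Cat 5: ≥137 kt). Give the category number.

5

ΔP = 1009 − 879 = 130 mb.
V ≈ 6.2 × 130^0.67 = 6.2 × 26.08 ≈ 162 kt.
162 kt falls in the Category 5 band.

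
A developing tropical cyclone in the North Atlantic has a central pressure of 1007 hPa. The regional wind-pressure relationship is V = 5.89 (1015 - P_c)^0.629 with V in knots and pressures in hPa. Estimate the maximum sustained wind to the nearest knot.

22 kt

ΔP = 1015 − 1007 = 8 hPa.
8^0.629 ≈ 3.699.
V ≈ 5.89 × 3.699 ≈ 21.8 kt.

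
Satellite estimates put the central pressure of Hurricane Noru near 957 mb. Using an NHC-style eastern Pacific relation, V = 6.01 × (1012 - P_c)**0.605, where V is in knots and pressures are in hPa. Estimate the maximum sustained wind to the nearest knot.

ΔP = 1012 − 957 = 55 mb.
55^0.605 ≈ 11.296.
V ≈ 6.01 × 11.296 ≈ 67.9 kt.

68 kt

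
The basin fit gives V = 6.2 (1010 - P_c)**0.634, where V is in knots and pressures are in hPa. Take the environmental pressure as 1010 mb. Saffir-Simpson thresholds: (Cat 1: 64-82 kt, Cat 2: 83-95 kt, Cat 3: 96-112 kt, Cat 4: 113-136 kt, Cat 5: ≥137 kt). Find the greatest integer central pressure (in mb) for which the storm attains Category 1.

970 mb

Category 1 begins at V = 64 kt.
Required ΔP = (64/6.2)^(1/0.634) = 10.323^1.577 ≈ 39.72 mb.
P_c ≤ 1010 − 39.72 = 970.28, so the highest integer P_c is 970 mb.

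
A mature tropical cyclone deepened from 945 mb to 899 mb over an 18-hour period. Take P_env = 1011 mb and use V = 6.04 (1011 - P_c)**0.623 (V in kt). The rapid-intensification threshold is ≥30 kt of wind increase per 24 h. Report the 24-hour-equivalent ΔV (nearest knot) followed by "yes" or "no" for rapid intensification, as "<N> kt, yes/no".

V₁: ΔP = 66, V ≈ 6.04 × 66^0.623 ≈ 82.15 kt.
V₂: ΔP = 112, V ≈ 6.04 × 112^0.623 ≈ 114.21 kt.
ΔV over 18 h = 32.06 kt → 24 h equivalent = 32.06 × 24/18 ≈ 42.75 kt.
43 kt ≥ 30 kt ⇒ rapid intensification.

43 kt, yes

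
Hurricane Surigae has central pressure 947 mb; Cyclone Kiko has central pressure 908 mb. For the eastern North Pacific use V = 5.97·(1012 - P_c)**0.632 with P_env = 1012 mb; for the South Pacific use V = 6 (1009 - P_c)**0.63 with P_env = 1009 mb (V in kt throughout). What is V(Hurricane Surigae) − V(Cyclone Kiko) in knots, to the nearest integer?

Hurricane Surigae: ΔP = 65; V ≈ 5.97 × 65^0.632 ≈ 83.51 kt.
Cyclone Kiko: ΔP = 101; V ≈ 6 × 101^0.63 ≈ 109.87 kt.
Difference ≈ 83.51 − 109.87 = -26.36 → -26 kt.

-26 kt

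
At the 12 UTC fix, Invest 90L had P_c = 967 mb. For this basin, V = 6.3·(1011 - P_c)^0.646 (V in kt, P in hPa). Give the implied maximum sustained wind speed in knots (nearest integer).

ΔP = 1011 − 967 = 44 mb.
44^0.646 ≈ 11.526.
V ≈ 6.3 × 11.526 ≈ 72.6 kt.

73 kt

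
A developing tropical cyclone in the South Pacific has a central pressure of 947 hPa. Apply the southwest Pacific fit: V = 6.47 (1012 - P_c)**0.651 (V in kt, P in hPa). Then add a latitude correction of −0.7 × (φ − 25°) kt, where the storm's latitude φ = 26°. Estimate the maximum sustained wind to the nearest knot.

ΔP = 1012 − 947 = 65 hPa.
65^0.651 ≈ 15.143.
V ≈ 6.47 × 15.143 ≈ 98.0 kt.
Latitude correction: −0.7 × (26 − 25) = -0.7 kt.
Corrected V ≈ 97.3 kt → 97 kt.

97 kt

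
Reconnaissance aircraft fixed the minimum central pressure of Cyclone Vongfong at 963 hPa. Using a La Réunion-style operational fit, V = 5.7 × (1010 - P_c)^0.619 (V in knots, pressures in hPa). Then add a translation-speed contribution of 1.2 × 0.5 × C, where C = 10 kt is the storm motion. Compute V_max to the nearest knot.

ΔP = 1010 − 963 = 47 hPa.
47^0.619 ≈ 10.840.
V ≈ 5.7 × 10.840 ≈ 61.8 kt.
Translation term: 1.2 × 0.5 × 10 = 6 kt.
Corrected V ≈ 67.8 kt → 68 kt.

68 kt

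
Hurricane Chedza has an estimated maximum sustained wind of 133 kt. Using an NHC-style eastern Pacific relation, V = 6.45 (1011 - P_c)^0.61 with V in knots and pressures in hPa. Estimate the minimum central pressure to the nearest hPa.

ΔP = (V / 6.45)^(1/0.61) = (133/6.45)^1.639.
133/6.45 = 20.620; 20.620^1.639 ≈ 142.75 hPa.
P_c = 1011 − 142.75 = 868.25 ≈ 868 hPa.

868 hPa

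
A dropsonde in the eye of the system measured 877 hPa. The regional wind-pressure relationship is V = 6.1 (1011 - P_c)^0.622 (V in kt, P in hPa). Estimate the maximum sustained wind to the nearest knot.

ΔP = 1011 − 877 = 134 hPa.
134^0.622 ≈ 21.041.
V ≈ 6.1 × 21.041 ≈ 128.3 kt.

128 kt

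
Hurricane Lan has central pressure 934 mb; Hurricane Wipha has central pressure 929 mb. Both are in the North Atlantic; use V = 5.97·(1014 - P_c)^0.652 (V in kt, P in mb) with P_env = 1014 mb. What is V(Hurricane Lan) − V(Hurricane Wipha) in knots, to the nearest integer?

Hurricane Lan: ΔP = 80; V ≈ 5.97 × 80^0.652 ≈ 103.94 kt.
Hurricane Wipha: ΔP = 85; V ≈ 5.97 × 85^0.652 ≈ 108.13 kt.
Difference ≈ 103.94 − 108.13 = -4.19 → -4 kt.

-4 kt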